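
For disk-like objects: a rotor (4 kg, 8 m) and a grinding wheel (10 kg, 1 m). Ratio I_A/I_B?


Given: M1=4 kg, R1=8 m, M2=10 kg, R2=1 m
For a disk: I = (1/2)*M*R^2, so I_A/I_B = (M1*R1^2)/(M2*R2^2)
M1*R1^2 = 4*64 = 256
M2*R2^2 = 10*1 = 10
I_A/I_B = 256/10 = 128/5

128/5


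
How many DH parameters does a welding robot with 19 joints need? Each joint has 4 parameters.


Given: 19 joints, 4 DH parameters per joint (d, theta, a, alpha)
Total DH parameters = number_of_joints * 4
Total = 19 * 4
Total = 76

76


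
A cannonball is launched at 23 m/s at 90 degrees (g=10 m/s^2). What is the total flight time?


Given: v0 = 23 m/s, theta = 90 deg, g = 10 m/s^2
sin(90) = 1
Using T = 2*v0*sin(theta) / g
T = 2*23*1 / 10
T = 46 / 10
T = 23/5 s

23/5 s


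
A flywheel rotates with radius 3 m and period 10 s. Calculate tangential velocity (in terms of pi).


Given: radius r = 3 m, period T = 10 s
Using v = 2*pi*r / T
v = 2*pi*3 / 10
v = 6*pi / 10
v = 3/5*pi m/s

3/5*pi m/s


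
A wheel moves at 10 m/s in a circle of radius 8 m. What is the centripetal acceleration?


Given: v = 10 m/s, r = 8 m
Using a_c = v^2 / r
a_c = 10^2 / 8
a_c = 100 / 8
a_c = 25/2 m/s^2

25/2 m/s^2


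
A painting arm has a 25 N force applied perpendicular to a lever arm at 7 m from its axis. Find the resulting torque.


Given: F = 25 N, r = 7 m, angle = 90 deg (perpendicular)
Using tau = F * r * sin(90)
sin(90) = 1
tau = 25 * 7 * 1
tau = 175 Nm

175 Nm


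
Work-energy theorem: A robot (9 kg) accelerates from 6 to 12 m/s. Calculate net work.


Given: m = 9 kg, v0 = 6 m/s, v = 12 m/s
Using W = (1/2)*m*(v^2 - v0^2)
v^2 = 12^2 = 144
v0^2 = 6^2 = 36
v^2 - v0^2 = 144 - 36 = 108
W = (1/2)*9*108 = 486 J

486 J


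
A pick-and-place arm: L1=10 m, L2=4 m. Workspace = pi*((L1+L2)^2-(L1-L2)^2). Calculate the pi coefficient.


Given: L1 = 10, L2 = 4
(L1+L2)^2 = (14)^2 = 196
(L1-L2)^2 = (6)^2 = 36
Difference = 196 - 36 = 160
This equals 4*L1*L2 = 4*10*4 = 160
Workspace area = 160*pi

160


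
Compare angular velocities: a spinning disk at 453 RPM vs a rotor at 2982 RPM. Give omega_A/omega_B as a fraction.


Given: RPM_A = 453, RPM_B = 2982
omega = 2*pi*RPM/60, so omega_A/omega_B = RPM_A / RPM_B
omega_A/omega_B = 453 / 2982
omega_A/omega_B = 151/994

151/994


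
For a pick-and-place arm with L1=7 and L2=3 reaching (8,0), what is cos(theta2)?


Given: L1 = 7, L2 = 3, target (x, y) = (8, 0)
Using cos(theta2) = (x^2 + y^2 - L1^2 - L2^2) / (2*L1*L2)
x^2 + y^2 = 8^2 + 0 = 64
L1^2 + L2^2 = 49 + 9 = 58
Numerator = 64 - 58 = 6
Denominator = 2*7*3 = 42
cos(theta2) = 6/42 = 1/7

1/7


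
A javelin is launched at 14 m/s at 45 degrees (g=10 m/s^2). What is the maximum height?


Given: v0 = 14 m/s, theta = 45 deg, g = 10 m/s^2
sin^2(45) = 1/2
Using H = v0^2 * sin^2(theta) / (2*g)
H = 14^2 * 1/2 / (2*10)
H = 196 * 1/2 / 20
H = 98 / 20
H = 49/10 m

49/10 m


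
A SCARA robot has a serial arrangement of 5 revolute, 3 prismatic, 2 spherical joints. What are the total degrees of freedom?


Given: serial robot with 5 revolute, 3 prismatic, 2 spherical joints
DOF contribution per joint type: revolute=1, prismatic=1, spherical=3, fixed=0
DOF = 5*1 + 3*1 + 2*3
DOF = 14

14


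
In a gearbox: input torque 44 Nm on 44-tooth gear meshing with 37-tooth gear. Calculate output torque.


Given: N1 = 44, N2 = 37, T1 = 44 Nm
Using T2/T1 = N2/N1
T2 = T1 * N2 / N1
T2 = 44 * 37 / 44
T2 = 1628 / 44
T2 = 37 Nm

37 Nm


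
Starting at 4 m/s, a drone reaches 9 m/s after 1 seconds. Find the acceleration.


Given: initial velocity v0 = 4 m/s, final velocity v = 9 m/s, time t = 1 s
Using a = (v - v0) / t
a = (9 - 4) / 1
a = 5 / 1
a = 5 m/s^2

5 m/s^2


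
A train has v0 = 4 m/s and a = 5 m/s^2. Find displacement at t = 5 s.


Given: v0 = 4 m/s, a = 5 m/s^2, t = 5 s
Using s = v0*t + (1/2)*a*t^2
s = 4*5 + (1/2)*5*5^2
s = 20 + (1/2)*125
s = 20 + 125/2
s = 165/2

165/2 m


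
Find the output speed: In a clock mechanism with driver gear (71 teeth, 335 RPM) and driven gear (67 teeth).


Given: N1 = 71 teeth, w1 = 335 RPM, N2 = 67 teeth
Using N1*w1 = N2*w2
w2 = N1*w1 / N2
w2 = 71*335 / 67
w2 = 23785 / 67
w2 = 355 RPM

355 RPM


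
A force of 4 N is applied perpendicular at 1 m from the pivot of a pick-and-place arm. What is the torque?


Given: F = 4 N, r = 1 m, angle = 90 deg (perpendicular)
Using tau = F * r * sin(90)
sin(90) = 1
tau = 4 * 1 * 1
tau = 4 Nm

4 Nm


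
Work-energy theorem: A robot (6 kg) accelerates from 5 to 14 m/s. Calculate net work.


Given: m = 6 kg, v0 = 5 m/s, v = 14 m/s
Using W = (1/2)*m*(v^2 - v0^2)
v^2 = 14^2 = 196
v0^2 = 5^2 = 25
v^2 - v0^2 = 196 - 25 = 171
W = (1/2)*6*171 = 513 J

513 J


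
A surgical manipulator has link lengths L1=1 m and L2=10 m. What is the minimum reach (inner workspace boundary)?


Given: L1 = 1 m, L2 = 10 m
For a 2-link planar arm, min reach = |L1 - L2| (second link folded back)
Min reach = |1 - 10|
Min reach = 9 m

9 m


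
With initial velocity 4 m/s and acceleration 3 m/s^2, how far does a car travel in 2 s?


Given: v0 = 4 m/s, a = 3 m/s^2, t = 2 s
Using s = v0*t + (1/2)*a*t^2
s = 4*2 + (1/2)*3*2^2
s = 8 + (1/2)*12
s = 8 + 6
s = 14

14 m


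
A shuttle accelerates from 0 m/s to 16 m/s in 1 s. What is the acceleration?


Given: initial velocity v0 = 0 m/s, final velocity v = 16 m/s, time t = 1 s
Using a = (v - v0) / t
a = (16 - 0) / 1
a = 16 / 1
a = 16 m/s^2

16 m/s^2


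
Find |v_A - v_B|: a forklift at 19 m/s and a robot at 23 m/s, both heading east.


Given: v_A = 19 m/s east, v_B = 23 m/s east
Both move in the same direction; relative speed = |v_A - v_B|
|19 - 23| = |-4|
= 4 m/s

4 m/s


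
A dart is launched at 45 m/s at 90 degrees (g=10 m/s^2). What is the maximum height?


Given: v0 = 45 m/s, theta = 90 deg, g = 10 m/s^2
sin^2(90) = 1
Using H = v0^2 * sin^2(theta) / (2*g)
H = 45^2 * 1 / (2*10)
H = 2025 * 1 / 20
H = 2025 / 20
H = 405/4 m

405/4 m


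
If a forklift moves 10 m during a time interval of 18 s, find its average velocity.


Given: distance d = 10 m, time t = 18 s
Using v = d / t
v = 10 / 18
v = 5/9 m/s

5/9 m/s


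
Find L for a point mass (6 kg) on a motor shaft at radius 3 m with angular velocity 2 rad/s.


Given: m = 6 kg, r = 3 m, omega = 2 rad/s
For a point mass: I = m*r^2
I = 6*3^2 = 6*9 = 54
L = I*omega = 54*2
L = 108 kg*m^2/s

108 kg*m^2/s


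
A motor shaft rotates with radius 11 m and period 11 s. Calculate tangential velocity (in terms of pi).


Given: radius r = 11 m, period T = 11 s
Using v = 2*pi*r / T
v = 2*pi*11 / 11
v = 22*pi / 11
v = 2*pi m/s

2*pi m/s


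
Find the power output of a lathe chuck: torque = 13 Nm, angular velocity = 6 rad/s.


Given: tau = 13 Nm, omega = 6 rad/s
Using P = tau * omega
P = 13 * 6
P = 78 W

78 W


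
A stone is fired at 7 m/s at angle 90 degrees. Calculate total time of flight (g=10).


Given: v0 = 7 m/s, theta = 90 deg, g = 10 m/s^2
sin(90) = 1
Using T = 2*v0*sin(theta) / g
T = 2*7*1 / 10
T = 14 / 10
T = 7/5 s

7/5 s


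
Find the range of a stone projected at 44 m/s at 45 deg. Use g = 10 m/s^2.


Given: v0 = 44 m/s, theta = 45 deg, g = 10 m/s^2
sin(2*45) = sin(90) = 1
Using R = v0^2 * sin(2*theta) / g
R = 44^2 * 1 / 10
R = 1936 / 10
R = 968/5 m

968/5 m


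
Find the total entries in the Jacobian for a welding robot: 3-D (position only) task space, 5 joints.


Given: task space dimension = 3, joints = 5
Jacobian is a 3 x 5 matrix
Total entries = rows * columns
Total = 3 * 5
Total = 15

15


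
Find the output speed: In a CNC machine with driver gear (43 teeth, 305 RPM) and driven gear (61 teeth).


Given: N1 = 43 teeth, w1 = 305 RPM, N2 = 61 teeth
Using N1*w1 = N2*w2
w2 = N1*w1 / N2
w2 = 43*305 / 61
w2 = 13115 / 61
w2 = 215 RPM

215 RPM


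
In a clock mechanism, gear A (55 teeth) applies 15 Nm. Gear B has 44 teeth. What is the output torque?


Given: N1 = 55, N2 = 44, T1 = 15 Nm
Using T2/T1 = N2/N1
T2 = T1 * N2 / N1
T2 = 15 * 44 / 55
T2 = 660 / 55
T2 = 12 Nm

12 Nm


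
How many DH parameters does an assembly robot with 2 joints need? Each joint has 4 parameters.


Given: 2 joints, 4 DH parameters per joint (d, theta, a, alpha)
Total DH parameters = number_of_joints * 4
Total = 2 * 4
Total = 8

8


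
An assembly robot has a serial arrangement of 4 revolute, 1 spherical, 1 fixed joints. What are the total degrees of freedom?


Given: serial robot with 4 revolute, 1 spherical, 1 fixed joints
DOF contribution per joint type: revolute=1, prismatic=1, spherical=3, fixed=0
DOF = 4*1 + 1*3 + 1*0
DOF = 7

7


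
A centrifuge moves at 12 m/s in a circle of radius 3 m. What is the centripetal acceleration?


Given: v = 12 m/s, r = 3 m
Using a_c = v^2 / r
a_c = 12^2 / 3
a_c = 144 / 3
a_c = 48 m/s^2

48 m/s^2


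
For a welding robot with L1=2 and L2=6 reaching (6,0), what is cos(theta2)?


Given: L1 = 2, L2 = 6, target (x, y) = (6, 0)
Using cos(theta2) = (x^2 + y^2 - L1^2 - L2^2) / (2*L1*L2)
x^2 + y^2 = 6^2 + 0 = 36
L1^2 + L2^2 = 4 + 36 = 40
Numerator = 36 - 40 = -4
Denominator = 2*2*6 = 24
cos(theta2) = -4/24 = -1/6

-1/6


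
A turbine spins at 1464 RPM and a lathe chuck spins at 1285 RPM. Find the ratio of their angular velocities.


Given: RPM_A = 1464, RPM_B = 1285
omega = 2*pi*RPM/60, so omega_A/omega_B = RPM_A / RPM_B
omega_A/omega_B = 1464 / 1285
omega_A/omega_B = 1464/1285

1464/1285


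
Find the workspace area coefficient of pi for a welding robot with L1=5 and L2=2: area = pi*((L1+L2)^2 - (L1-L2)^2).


Given: L1 = 5, L2 = 2
(L1+L2)^2 = (7)^2 = 49
(L1-L2)^2 = (3)^2 = 9
Difference = 49 - 9 = 40
This equals 4*L1*L2 = 4*5*2 = 40
Workspace area = 40*pi

40


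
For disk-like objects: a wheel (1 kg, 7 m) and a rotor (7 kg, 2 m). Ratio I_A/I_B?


Given: M1=1 kg, R1=7 m, M2=7 kg, R2=2 m
For a disk: I = (1/2)*M*R^2, so I_A/I_B = (M1*R1^2)/(M2*R2^2)
M1*R1^2 = 1*49 = 49
M2*R2^2 = 7*4 = 28
I_A/I_B = 49/28 = 7/4

7/4


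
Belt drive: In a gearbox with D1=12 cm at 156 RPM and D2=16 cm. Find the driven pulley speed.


Given: D1 = 12 cm, w1 = 156 RPM, D2 = 16 cm
Using D1*w1 = D2*w2
w2 = D1*w1 / D2
w2 = 12*156 / 16
w2 = 1872 / 16
w2 = 117 RPM

117 RPM


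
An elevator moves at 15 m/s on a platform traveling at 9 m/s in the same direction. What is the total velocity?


Given: object velocity = 15 m/s, platform velocity = 9 m/s (same direction)
Using classical velocity addition: v_total = v_object + v_platform
v_total = 15 + 9
v_total = 24 m/s

24 m/s


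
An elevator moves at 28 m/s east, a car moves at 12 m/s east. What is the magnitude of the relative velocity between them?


Given: v_A = 28 m/s east, v_B = 12 m/s east
Both move in the same direction; relative speed = |v_A - v_B|
|28 - 12| = |16|
= 16 m/s

16 m/s


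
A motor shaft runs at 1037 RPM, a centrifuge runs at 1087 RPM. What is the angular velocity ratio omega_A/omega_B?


Given: RPM_A = 1037, RPM_B = 1087
omega = 2*pi*RPM/60, so omega_A/omega_B = RPM_A / RPM_B
omega_A/omega_B = 1037 / 1087
omega_A/omega_B = 1037/1087

1037/1087


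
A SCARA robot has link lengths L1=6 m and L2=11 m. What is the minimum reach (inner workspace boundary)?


Given: L1 = 6 m, L2 = 11 m
For a 2-link planar arm, min reach = |L1 - L2| (second link folded back)
Min reach = |6 - 11|
Min reach = 5 m

5 m


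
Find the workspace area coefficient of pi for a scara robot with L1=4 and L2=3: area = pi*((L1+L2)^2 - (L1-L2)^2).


Given: L1 = 4, L2 = 3
(L1+L2)^2 = (7)^2 = 49
(L1-L2)^2 = (1)^2 = 1
Difference = 49 - 1 = 48
This equals 4*L1*L2 = 4*4*3 = 48
Workspace area = 48*pi

48


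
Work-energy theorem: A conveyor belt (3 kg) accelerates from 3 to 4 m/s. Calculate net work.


Given: m = 3 kg, v0 = 3 m/s, v = 4 m/s
Using W = (1/2)*m*(v^2 - v0^2)
v^2 = 4^2 = 16
v0^2 = 3^2 = 9
v^2 - v0^2 = 16 - 9 = 7
W = (1/2)*3*7 = 21/2 J

21/2 J


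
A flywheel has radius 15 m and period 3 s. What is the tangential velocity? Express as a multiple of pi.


Given: radius r = 15 m, period T = 3 s
Using v = 2*pi*r / T
v = 2*pi*15 / 3
v = 30*pi / 3
v = 10*pi m/s

10*pi m/s


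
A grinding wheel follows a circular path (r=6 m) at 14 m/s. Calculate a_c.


Given: v = 14 m/s, r = 6 m
Using a_c = v^2 / r
a_c = 14^2 / 6
a_c = 196 / 6
a_c = 98/3 m/s^2

98/3 m/s^2


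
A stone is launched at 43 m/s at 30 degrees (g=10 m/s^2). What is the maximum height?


Given: v0 = 43 m/s, theta = 30 deg, g = 10 m/s^2
sin^2(30) = 1/4
Using H = v0^2 * sin^2(theta) / (2*g)
H = 43^2 * 1/4 / (2*10)
H = 1849 * 1/4 / 20
H = 1849/4 / 20
H = 1849/80 m

1849/80 m


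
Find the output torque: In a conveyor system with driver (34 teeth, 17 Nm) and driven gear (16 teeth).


Given: N1 = 34, N2 = 16, T1 = 17 Nm
Using T2/T1 = N2/N1
T2 = T1 * N2 / N1
T2 = 17 * 16 / 34
T2 = 272 / 34
T2 = 8 Nm

8 Nm


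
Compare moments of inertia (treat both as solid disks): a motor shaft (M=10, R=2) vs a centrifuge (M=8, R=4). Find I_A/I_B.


Given: M1=10 kg, R1=2 m, M2=8 kg, R2=4 m
For a disk: I = (1/2)*M*R^2, so I_A/I_B = (M1*R1^2)/(M2*R2^2)
M1*R1^2 = 10*4 = 40
M2*R2^2 = 8*16 = 128
I_A/I_B = 40/128 = 5/16

5/16


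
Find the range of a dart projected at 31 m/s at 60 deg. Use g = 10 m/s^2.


Given: v0 = 31 m/s, theta = 60 deg, g = 10 m/s^2
sin(2*60) = sin(120) = sqrt(3)/2
Using R = v0^2 * sin(2*theta) / g
R = 31^2 * (sqrt(3)/2) / 10
R = 961 * sqrt(3) / 20
R = 961/20*sqrt(3) m

961/20*sqrt(3) m


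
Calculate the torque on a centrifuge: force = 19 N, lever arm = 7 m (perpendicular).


Given: F = 19 N, r = 7 m, angle = 90 deg (perpendicular)
Using tau = F * r * sin(90)
sin(90) = 1
tau = 19 * 7 * 1
tau = 133 Nm

133 Nm


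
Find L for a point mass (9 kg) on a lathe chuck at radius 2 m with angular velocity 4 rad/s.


Given: m = 9 kg, r = 2 m, omega = 4 rad/s
For a point mass: I = m*r^2
I = 9*2^2 = 9*4 = 36
L = I*omega = 36*4
L = 144 kg*m^2/s

144 kg*m^2/s


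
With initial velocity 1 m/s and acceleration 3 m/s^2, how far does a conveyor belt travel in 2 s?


Given: v0 = 1 m/s, a = 3 m/s^2, t = 2 s
Using s = v0*t + (1/2)*a*t^2
s = 1*2 + (1/2)*3*2^2
s = 2 + (1/2)*12
s = 2 + 6
s = 8

8 m


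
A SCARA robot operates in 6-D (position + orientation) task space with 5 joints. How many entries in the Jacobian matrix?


Given: task space dimension = 6, joints = 5
Jacobian is a 6 x 5 matrix
Total entries = rows * columns
Total = 6 * 5
Total = 30

30


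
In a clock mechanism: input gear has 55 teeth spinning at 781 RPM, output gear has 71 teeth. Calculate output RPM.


Given: N1 = 55 teeth, w1 = 781 RPM, N2 = 71 teeth
Using N1*w1 = N2*w2
w2 = N1*w1 / N2
w2 = 55*781 / 71
w2 = 42955 / 71
w2 = 605 RPM

605 RPM


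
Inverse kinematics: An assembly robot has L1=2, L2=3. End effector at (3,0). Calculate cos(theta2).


Given: L1 = 2, L2 = 3, target (x, y) = (3, 0)
Using cos(theta2) = (x^2 + y^2 - L1^2 - L2^2) / (2*L1*L2)
x^2 + y^2 = 3^2 + 0 = 9
L1^2 + L2^2 = 4 + 9 = 13
Numerator = 9 - 13 = -4
Denominator = 2*2*3 = 12
cos(theta2) = -4/12 = -1/3

-1/3


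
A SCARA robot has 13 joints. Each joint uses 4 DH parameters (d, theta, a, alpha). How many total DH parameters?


Given: 13 joints, 4 DH parameters per joint (d, theta, a, alpha)
Total DH parameters = number_of_joints * 4
Total = 13 * 4
Total = 52

52


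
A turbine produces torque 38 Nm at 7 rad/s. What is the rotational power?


Given: tau = 38 Nm, omega = 7 rad/s
Using P = tau * omega
P = 38 * 7
P = 266 W

266 W


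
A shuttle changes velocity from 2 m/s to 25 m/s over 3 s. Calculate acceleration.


Given: initial velocity v0 = 2 m/s, final velocity v = 25 m/s, time t = 3 s
Using a = (v - v0) / t
a = (25 - 2) / 3
a = 23 / 3
a = 23/3 m/s^2

23/3 m/s^2


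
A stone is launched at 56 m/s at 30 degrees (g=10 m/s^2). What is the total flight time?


Given: v0 = 56 m/s, theta = 30 deg, g = 10 m/s^2
sin(30) = 1/2
Using T = 2*v0*sin(theta) / g
T = 2*56*1/2 / 10
T = 56 / 10
T = 28/5 s

28/5 s


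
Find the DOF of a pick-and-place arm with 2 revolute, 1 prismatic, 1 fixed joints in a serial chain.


Given: serial robot with 2 revolute, 1 prismatic, 1 fixed joints
DOF contribution per joint type: revolute=1, prismatic=1, spherical=3, fixed=0
DOF = 2*1 + 1*1 + 1*0
DOF = 3

3


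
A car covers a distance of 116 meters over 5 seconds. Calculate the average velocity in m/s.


Given: distance d = 116 m, time t = 5 s
Using v = d / t
v = 116 / 5
v = 116/5 m/s

116/5 m/s


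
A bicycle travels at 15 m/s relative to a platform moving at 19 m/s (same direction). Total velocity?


Given: object velocity = 15 m/s, platform velocity = 19 m/s (same direction)
Using classical velocity addition: v_total = v_object + v_platform
v_total = 15 + 19
v_total = 34 m/s

34 m/s


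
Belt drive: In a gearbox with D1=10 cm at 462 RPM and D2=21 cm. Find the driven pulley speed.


Given: D1 = 10 cm, w1 = 462 RPM, D2 = 21 cm
Using D1*w1 = D2*w2
w2 = D1*w1 / D2
w2 = 10*462 / 21
w2 = 4620 / 21
w2 = 220 RPM

220 RPM


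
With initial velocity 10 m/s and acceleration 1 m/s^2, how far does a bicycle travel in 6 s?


Given: v0 = 10 m/s, a = 1 m/s^2, t = 6 s
Using s = v0*t + (1/2)*a*t^2
s = 10*6 + (1/2)*1*6^2
s = 60 + (1/2)*36
s = 60 + 18
s = 78

78 m


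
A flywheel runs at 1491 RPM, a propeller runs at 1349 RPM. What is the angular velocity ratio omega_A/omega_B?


Given: RPM_A = 1491, RPM_B = 1349
omega = 2*pi*RPM/60, so omega_A/omega_B = RPM_A / RPM_B
omega_A/omega_B = 1491 / 1349
omega_A/omega_B = 21/19

21/19


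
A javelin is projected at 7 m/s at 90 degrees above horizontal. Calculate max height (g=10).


Given: v0 = 7 m/s, theta = 90 deg, g = 10 m/s^2
sin^2(90) = 1
Using H = v0^2 * sin^2(theta) / (2*g)
H = 7^2 * 1 / (2*10)
H = 49 * 1 / 20
H = 49 / 20
H = 49/20 m

49/20 m


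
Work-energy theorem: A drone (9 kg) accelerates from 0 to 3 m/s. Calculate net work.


Given: m = 9 kg, v0 = 0 m/s, v = 3 m/s
Using W = (1/2)*m*(v^2 - v0^2)
v^2 = 3^2 = 9
v0^2 = 0^2 = 0
v^2 - v0^2 = 9 - 0 = 9
W = (1/2)*9*9 = 81/2 J

81/2 J


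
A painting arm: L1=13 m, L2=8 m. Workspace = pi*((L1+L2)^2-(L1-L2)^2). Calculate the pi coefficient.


Given: L1 = 13, L2 = 8
(L1+L2)^2 = (21)^2 = 441
(L1-L2)^2 = (5)^2 = 25
Difference = 441 - 25 = 416
This equals 4*L1*L2 = 4*13*8 = 416
Workspace area = 416*pi

416


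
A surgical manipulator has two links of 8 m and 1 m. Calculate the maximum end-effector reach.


Given: L1 = 8 m, L2 = 1 m
For a 2-link planar arm, max reach = L1 + L2 (fully extended)
Max reach = 8 + 1
Max reach = 9 m

9 m


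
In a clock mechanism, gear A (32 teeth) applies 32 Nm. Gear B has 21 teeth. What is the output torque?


Given: N1 = 32, N2 = 21, T1 = 32 Nm
Using T2/T1 = N2/N1
T2 = T1 * N2 / N1
T2 = 32 * 21 / 32
T2 = 672 / 32
T2 = 21 Nm

21 Nm


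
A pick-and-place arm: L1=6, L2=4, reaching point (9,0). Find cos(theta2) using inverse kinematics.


Given: L1 = 6, L2 = 4, target (x, y) = (9, 0)
Using cos(theta2) = (x^2 + y^2 - L1^2 - L2^2) / (2*L1*L2)
x^2 + y^2 = 9^2 + 0 = 81
L1^2 + L2^2 = 36 + 16 = 52
Numerator = 81 - 52 = 29
Denominator = 2*6*4 = 48
cos(theta2) = 29/48 = 29/48

29/48


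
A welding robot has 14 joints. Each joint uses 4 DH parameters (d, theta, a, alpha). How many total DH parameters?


Given: 14 joints, 4 DH parameters per joint (d, theta, a, alpha)
Total DH parameters = number_of_joints * 4
Total = 14 * 4
Total = 56

56


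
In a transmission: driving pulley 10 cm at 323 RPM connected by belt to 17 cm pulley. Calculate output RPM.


Given: D1 = 10 cm, w1 = 323 RPM, D2 = 17 cm
Using D1*w1 = D2*w2
w2 = D1*w1 / D2
w2 = 10*323 / 17
w2 = 3230 / 17
w2 = 190 RPM

190 RPM


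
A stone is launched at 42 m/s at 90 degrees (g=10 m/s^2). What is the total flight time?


Given: v0 = 42 m/s, theta = 90 deg, g = 10 m/s^2
sin(90) = 1
Using T = 2*v0*sin(theta) / g
T = 2*42*1 / 10
T = 84 / 10
T = 42/5 s

42/5 s


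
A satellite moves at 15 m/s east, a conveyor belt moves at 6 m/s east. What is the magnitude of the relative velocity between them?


Given: v_A = 15 m/s east, v_B = 6 m/s east
Both move in the same direction; relative speed = |v_A - v_B|
|15 - 6| = |9|
= 9 m/s

9 m/s


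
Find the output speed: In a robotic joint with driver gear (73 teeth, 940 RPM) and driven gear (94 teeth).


Given: N1 = 73 teeth, w1 = 940 RPM, N2 = 94 teeth
Using N1*w1 = N2*w2
w2 = N1*w1 / N2
w2 = 73*940 / 94
w2 = 68620 / 94
w2 = 730 RPM

730 RPM


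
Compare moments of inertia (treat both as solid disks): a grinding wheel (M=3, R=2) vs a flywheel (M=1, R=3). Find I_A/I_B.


Given: M1=3 kg, R1=2 m, M2=1 kg, R2=3 m
For a disk: I = (1/2)*M*R^2, so I_A/I_B = (M1*R1^2)/(M2*R2^2)
M1*R1^2 = 3*4 = 12
M2*R2^2 = 1*9 = 9
I_A/I_B = 12/9 = 4/3

4/3


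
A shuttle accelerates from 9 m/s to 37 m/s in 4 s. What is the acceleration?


Given: initial velocity v0 = 9 m/s, final velocity v = 37 m/s, time t = 4 s
Using a = (v - v0) / t
a = (37 - 9) / 4
a = 28 / 4
a = 7 m/s^2

7 m/s^2


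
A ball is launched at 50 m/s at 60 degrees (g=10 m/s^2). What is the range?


Given: v0 = 50 m/s, theta = 60 deg, g = 10 m/s^2
sin(2*60) = sin(120) = sqrt(3)/2
Using R = v0^2 * sin(2*theta) / g
R = 50^2 * (sqrt(3)/2) / 10
R = 2500 * sqrt(3) / 20
R = 125*sqrt(3) m

125*sqrt(3) m


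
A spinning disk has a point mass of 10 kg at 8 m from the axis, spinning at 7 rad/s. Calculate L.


Given: m = 10 kg, r = 8 m, omega = 7 rad/s
For a point mass: I = m*r^2
I = 10*8^2 = 10*64 = 640
L = I*omega = 640*7
L = 4480 kg*m^2/s

4480 kg*m^2/s


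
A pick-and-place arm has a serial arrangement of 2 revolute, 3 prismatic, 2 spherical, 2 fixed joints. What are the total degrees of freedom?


Given: serial robot with 2 revolute, 3 prismatic, 2 spherical, 2 fixed joints
DOF contribution per joint type: revolute=1, prismatic=1, spherical=3, fixed=0
DOF = 2*1 + 3*1 + 2*3 + 2*0
DOF = 11

11


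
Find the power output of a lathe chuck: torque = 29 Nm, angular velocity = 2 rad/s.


Given: tau = 29 Nm, omega = 2 rad/s
Using P = tau * omega
P = 29 * 2
P = 58 W

58 W


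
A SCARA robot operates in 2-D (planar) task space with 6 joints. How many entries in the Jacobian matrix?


Given: task space dimension = 2, joints = 6
Jacobian is a 2 x 6 matrix
Total entries = rows * columns
Total = 2 * 6
Total = 12

12


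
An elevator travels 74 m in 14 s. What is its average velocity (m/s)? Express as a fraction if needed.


Given: distance d = 74 m, time t = 14 s
Using v = d / t
v = 74 / 14
v = 37/7 m/s

37/7 m/s


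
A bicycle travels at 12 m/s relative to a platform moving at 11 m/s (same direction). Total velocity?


Given: object velocity = 12 m/s, platform velocity = 11 m/s (same direction)
Using classical velocity addition: v_total = v_object + v_platform
v_total = 12 + 11
v_total = 23 m/s

23 m/s


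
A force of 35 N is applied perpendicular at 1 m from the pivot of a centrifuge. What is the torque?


Given: F = 35 N, r = 1 m, angle = 90 deg (perpendicular)
Using tau = F * r * sin(90)
sin(90) = 1
tau = 35 * 1 * 1
tau = 35 Nm

35 Nm


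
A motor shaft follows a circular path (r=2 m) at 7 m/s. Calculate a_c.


Given: v = 7 m/s, r = 2 m
Using a_c = v^2 / r
a_c = 7^2 / 2
a_c = 49 / 2
a_c = 49/2 m/s^2

49/2 m/s^2


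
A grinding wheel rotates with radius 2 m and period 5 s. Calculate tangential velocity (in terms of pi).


Given: radius r = 2 m, period T = 5 s
Using v = 2*pi*r / T
v = 2*pi*2 / 5
v = 4*pi / 5
v = 4/5*pi m/s

4/5*pi m/s


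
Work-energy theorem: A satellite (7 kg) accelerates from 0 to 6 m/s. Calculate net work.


Given: m = 7 kg, v0 = 0 m/s, v = 6 m/s
Using W = (1/2)*m*(v^2 - v0^2)
v^2 = 6^2 = 36
v0^2 = 0^2 = 0
v^2 - v0^2 = 36 - 0 = 36
W = (1/2)*7*36 = 126 J

126 J


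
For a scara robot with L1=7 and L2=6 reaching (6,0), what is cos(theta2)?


Given: L1 = 7, L2 = 6, target (x, y) = (6, 0)
Using cos(theta2) = (x^2 + y^2 - L1^2 - L2^2) / (2*L1*L2)
x^2 + y^2 = 6^2 + 0 = 36
L1^2 + L2^2 = 49 + 36 = 85
Numerator = 36 - 85 = -49
Denominator = 2*7*6 = 84
cos(theta2) = -49/84 = -7/12

-7/12


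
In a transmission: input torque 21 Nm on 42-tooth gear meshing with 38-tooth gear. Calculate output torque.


Given: N1 = 42, N2 = 38, T1 = 21 Nm
Using T2/T1 = N2/N1
T2 = T1 * N2 / N1
T2 = 21 * 38 / 42
T2 = 798 / 42
T2 = 19 Nm

19 Nm


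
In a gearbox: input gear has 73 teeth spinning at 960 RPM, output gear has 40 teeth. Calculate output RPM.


Given: N1 = 73 teeth, w1 = 960 RPM, N2 = 40 teeth
Using N1*w1 = N2*w2
w2 = N1*w1 / N2
w2 = 73*960 / 40
w2 = 70080 / 40
w2 = 1752 RPM

1752 RPM


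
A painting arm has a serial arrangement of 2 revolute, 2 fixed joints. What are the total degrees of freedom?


Given: serial robot with 2 revolute, 2 fixed joints
DOF contribution per joint type: revolute=1, prismatic=1, spherical=3, fixed=0
DOF = 2*1 + 2*0
DOF = 2

2


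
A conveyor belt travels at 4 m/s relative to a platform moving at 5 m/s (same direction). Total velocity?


Given: object velocity = 4 m/s, platform velocity = 5 m/s (same direction)
Using classical velocity addition: v_total = v_object + v_platform
v_total = 4 + 5
v_total = 9 m/s

9 m/s


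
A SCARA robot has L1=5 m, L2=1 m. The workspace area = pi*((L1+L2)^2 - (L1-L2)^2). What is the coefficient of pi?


Given: L1 = 5, L2 = 1
(L1+L2)^2 = (6)^2 = 36
(L1-L2)^2 = (4)^2 = 16
Difference = 36 - 16 = 20
This equals 4*L1*L2 = 4*5*1 = 20
Workspace area = 20*pi

20


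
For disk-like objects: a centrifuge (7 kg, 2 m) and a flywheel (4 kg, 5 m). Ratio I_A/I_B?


Given: M1=7 kg, R1=2 m, M2=4 kg, R2=5 m
For a disk: I = (1/2)*M*R^2, so I_A/I_B = (M1*R1^2)/(M2*R2^2)
M1*R1^2 = 7*4 = 28
M2*R2^2 = 4*25 = 100
I_A/I_B = 28/100 = 7/25

7/25


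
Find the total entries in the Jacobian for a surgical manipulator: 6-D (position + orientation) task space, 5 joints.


Given: task space dimension = 6, joints = 5
Jacobian is a 6 x 5 matrix
Total entries = rows * columns
Total = 6 * 5
Total = 30

30


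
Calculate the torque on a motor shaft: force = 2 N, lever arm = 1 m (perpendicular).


Given: F = 2 N, r = 1 m, angle = 90 deg (perpendicular)
Using tau = F * r * sin(90)
sin(90) = 1
tau = 2 * 1 * 1
tau = 2 Nm

2 Nm


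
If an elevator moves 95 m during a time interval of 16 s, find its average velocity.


Given: distance d = 95 m, time t = 16 s
Using v = d / t
v = 95 / 16
v = 95/16 m/s

95/16 m/s


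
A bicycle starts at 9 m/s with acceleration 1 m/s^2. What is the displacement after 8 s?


Given: v0 = 9 m/s, a = 1 m/s^2, t = 8 s
Using s = v0*t + (1/2)*a*t^2
s = 9*8 + (1/2)*1*8^2
s = 72 + (1/2)*64
s = 72 + 32
s = 104

104 m


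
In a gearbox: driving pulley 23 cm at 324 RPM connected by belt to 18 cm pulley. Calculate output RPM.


Given: D1 = 23 cm, w1 = 324 RPM, D2 = 18 cm
Using D1*w1 = D2*w2
w2 = D1*w1 / D2
w2 = 23*324 / 18
w2 = 7452 / 18
w2 = 414 RPM

414 RPM


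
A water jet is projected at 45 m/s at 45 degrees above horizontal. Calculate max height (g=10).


Given: v0 = 45 m/s, theta = 45 deg, g = 10 m/s^2
sin^2(45) = 1/2
Using H = v0^2 * sin^2(theta) / (2*g)
H = 45^2 * 1/2 / (2*10)
H = 2025 * 1/2 / 20
H = 2025/2 / 20
H = 405/8 m

405/8 m


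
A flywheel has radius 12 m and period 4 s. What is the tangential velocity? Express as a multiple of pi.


Given: radius r = 12 m, period T = 4 s
Using v = 2*pi*r / T
v = 2*pi*12 / 4
v = 24*pi / 4
v = 6*pi m/s

6*pi m/s


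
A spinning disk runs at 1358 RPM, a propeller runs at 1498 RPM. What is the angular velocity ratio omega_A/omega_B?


Given: RPM_A = 1358, RPM_B = 1498
omega = 2*pi*RPM/60, so omega_A/omega_B = RPM_A / RPM_B
omega_A/omega_B = 1358 / 1498
omega_A/omega_B = 97/107

97/107


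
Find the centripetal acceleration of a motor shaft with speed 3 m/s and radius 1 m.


Given: v = 3 m/s, r = 1 m
Using a_c = v^2 / r
a_c = 3^2 / 1
a_c = 9 / 1
a_c = 9 m/s^2

9 m/s^2


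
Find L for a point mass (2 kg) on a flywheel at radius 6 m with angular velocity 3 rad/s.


Given: m = 2 kg, r = 6 m, omega = 3 rad/s
For a point mass: I = m*r^2
I = 2*6^2 = 2*36 = 72
L = I*omega = 72*3
L = 216 kg*m^2/s

216 kg*m^2/s


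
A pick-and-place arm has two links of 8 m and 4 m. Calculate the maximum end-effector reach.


Given: L1 = 8 m, L2 = 4 m
For a 2-link planar arm, max reach = L1 + L2 (fully extended)
Max reach = 8 + 4
Max reach = 12 m

12 m


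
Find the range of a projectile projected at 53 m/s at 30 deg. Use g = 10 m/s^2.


Given: v0 = 53 m/s, theta = 30 deg, g = 10 m/s^2
sin(2*30) = sin(60) = sqrt(3)/2
Using R = v0^2 * sin(2*theta) / g
R = 53^2 * (sqrt(3)/2) / 10
R = 2809 * sqrt(3) / 20
R = 2809/20*sqrt(3) m

2809/20*sqrt(3) m


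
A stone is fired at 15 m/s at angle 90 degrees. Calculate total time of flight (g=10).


Given: v0 = 15 m/s, theta = 90 deg, g = 10 m/s^2
sin(90) = 1
Using T = 2*v0*sin(theta) / g
T = 2*15*1 / 10
T = 30 / 10
T = 3 s

3 s


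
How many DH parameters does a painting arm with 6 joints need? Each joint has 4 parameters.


Given: 6 joints, 4 DH parameters per joint (d, theta, a, alpha)
Total DH parameters = number_of_joints * 4
Total = 6 * 4
Total = 24

24


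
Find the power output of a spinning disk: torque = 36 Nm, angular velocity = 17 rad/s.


Given: tau = 36 Nm, omega = 17 rad/s
Using P = tau * omega
P = 36 * 17
P = 612 W

612 W


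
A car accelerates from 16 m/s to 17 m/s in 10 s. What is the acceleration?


Given: initial velocity v0 = 16 m/s, final velocity v = 17 m/s, time t = 10 s
Using a = (v - v0) / t
a = (17 - 16) / 10
a = 1 / 10
a = 1/10 m/s^2

1/10 m/s^2


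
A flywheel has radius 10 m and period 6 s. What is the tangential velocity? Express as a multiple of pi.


Given: radius r = 10 m, period T = 6 s
Using v = 2*pi*r / T
v = 2*pi*10 / 6
v = 20*pi / 6
v = 10/3*pi m/s

10/3*pi m/s


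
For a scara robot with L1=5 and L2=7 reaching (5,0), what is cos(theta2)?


Given: L1 = 5, L2 = 7, target (x, y) = (5, 0)
Using cos(theta2) = (x^2 + y^2 - L1^2 - L2^2) / (2*L1*L2)
x^2 + y^2 = 5^2 + 0 = 25
L1^2 + L2^2 = 25 + 49 = 74
Numerator = 25 - 74 = -49
Denominator = 2*5*7 = 70
cos(theta2) = -49/70 = -7/10

-7/10


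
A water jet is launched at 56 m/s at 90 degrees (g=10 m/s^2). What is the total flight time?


Given: v0 = 56 m/s, theta = 90 deg, g = 10 m/s^2
sin(90) = 1
Using T = 2*v0*sin(theta) / g
T = 2*56*1 / 10
T = 112 / 10
T = 56/5 s

56/5 s


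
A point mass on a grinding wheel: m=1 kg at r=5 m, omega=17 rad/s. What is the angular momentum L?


Given: m = 1 kg, r = 5 m, omega = 17 rad/s
For a point mass: I = m*r^2
I = 1*5^2 = 1*25 = 25
L = I*omega = 25*17
L = 425 kg*m^2/s

425 kg*m^2/s


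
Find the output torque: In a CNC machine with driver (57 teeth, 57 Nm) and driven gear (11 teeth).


Given: N1 = 57, N2 = 11, T1 = 57 Nm
Using T2/T1 = N2/N1
T2 = T1 * N2 / N1
T2 = 57 * 11 / 57
T2 = 627 / 57
T2 = 11 Nm

11 Nm


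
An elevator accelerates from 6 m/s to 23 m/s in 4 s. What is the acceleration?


Given: initial velocity v0 = 6 m/s, final velocity v = 23 m/s, time t = 4 s
Using a = (v - v0) / t
a = (23 - 6) / 4
a = 17 / 4
a = 17/4 m/s^2

17/4 m/s^2


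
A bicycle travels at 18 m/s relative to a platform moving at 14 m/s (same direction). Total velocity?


Given: object velocity = 18 m/s, platform velocity = 14 m/s (same direction)
Using classical velocity addition: v_total = v_object + v_platform
v_total = 18 + 14
v_total = 32 m/s

32 m/s


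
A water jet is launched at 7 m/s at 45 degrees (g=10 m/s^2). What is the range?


Given: v0 = 7 m/s, theta = 45 deg, g = 10 m/s^2
sin(2*45) = sin(90) = 1
Using R = v0^2 * sin(2*theta) / g
R = 7^2 * 1 / 10
R = 49 / 10
R = 49/10 m

49/10 m


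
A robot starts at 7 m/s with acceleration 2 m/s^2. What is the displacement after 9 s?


Given: v0 = 7 m/s, a = 2 m/s^2, t = 9 s
Using s = v0*t + (1/2)*a*t^2
s = 7*9 + (1/2)*2*9^2
s = 63 + (1/2)*162
s = 63 + 81
s = 144

144 m


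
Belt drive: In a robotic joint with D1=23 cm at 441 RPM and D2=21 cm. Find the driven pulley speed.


Given: D1 = 23 cm, w1 = 441 RPM, D2 = 21 cm
Using D1*w1 = D2*w2
w2 = D1*w1 / D2
w2 = 23*441 / 21
w2 = 10143 / 21
w2 = 483 RPM

483 RPM


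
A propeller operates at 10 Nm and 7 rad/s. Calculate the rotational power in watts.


Given: tau = 10 Nm, omega = 7 rad/s
Using P = tau * omega
P = 10 * 7
P = 70 W

70 W


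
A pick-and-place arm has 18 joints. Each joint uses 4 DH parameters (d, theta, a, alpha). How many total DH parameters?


Given: 18 joints, 4 DH parameters per joint (d, theta, a, alpha)
Total DH parameters = number_of_joints * 4
Total = 18 * 4
Total = 72

72


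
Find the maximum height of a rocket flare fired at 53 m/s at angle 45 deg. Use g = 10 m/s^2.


Given: v0 = 53 m/s, theta = 45 deg, g = 10 m/s^2
sin^2(45) = 1/2
Using H = v0^2 * sin^2(theta) / (2*g)
H = 53^2 * 1/2 / (2*10)
H = 2809 * 1/2 / 20
H = 2809/2 / 20
H = 2809/40 m

2809/40 m


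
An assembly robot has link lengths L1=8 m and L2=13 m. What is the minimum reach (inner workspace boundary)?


Given: L1 = 8 m, L2 = 13 m
For a 2-link planar arm, min reach = |L1 - L2| (second link folded back)
Min reach = |8 - 13|
Min reach = 5 m

5 m


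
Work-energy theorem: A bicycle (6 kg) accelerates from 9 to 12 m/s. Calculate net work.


Given: m = 6 kg, v0 = 9 m/s, v = 12 m/s
Using W = (1/2)*m*(v^2 - v0^2)
v^2 = 12^2 = 144
v0^2 = 9^2 = 81
v^2 - v0^2 = 144 - 81 = 63
W = (1/2)*6*63 = 189 J

189 J


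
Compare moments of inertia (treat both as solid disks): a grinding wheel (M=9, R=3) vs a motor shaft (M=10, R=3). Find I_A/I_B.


Given: M1=9 kg, R1=3 m, M2=10 kg, R2=3 m
For a disk: I = (1/2)*M*R^2, so I_A/I_B = (M1*R1^2)/(M2*R2^2)
M1*R1^2 = 9*9 = 81
M2*R2^2 = 10*9 = 90
I_A/I_B = 81/90 = 9/10

9/10


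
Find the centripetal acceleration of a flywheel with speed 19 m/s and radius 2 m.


Given: v = 19 m/s, r = 2 m
Using a_c = v^2 / r
a_c = 19^2 / 2
a_c = 361 / 2
a_c = 361/2 m/s^2

361/2 m/s^2


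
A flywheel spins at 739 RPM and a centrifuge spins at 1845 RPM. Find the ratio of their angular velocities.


Given: RPM_A = 739, RPM_B = 1845
omega = 2*pi*RPM/60, so omega_A/omega_B = RPM_A / RPM_B
omega_A/omega_B = 739 / 1845
omega_A/omega_B = 739/1845

739/1845


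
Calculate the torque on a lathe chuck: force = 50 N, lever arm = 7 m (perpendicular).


Given: F = 50 N, r = 7 m, angle = 90 deg (perpendicular)
Using tau = F * r * sin(90)
sin(90) = 1
tau = 50 * 7 * 1
tau = 350 Nm

350 Nm


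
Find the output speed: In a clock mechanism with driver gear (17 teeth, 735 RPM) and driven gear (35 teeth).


Given: N1 = 17 teeth, w1 = 735 RPM, N2 = 35 teeth
Using N1*w1 = N2*w2
w2 = N1*w1 / N2
w2 = 17*735 / 35
w2 = 12495 / 35
w2 = 357 RPM

357 RPM


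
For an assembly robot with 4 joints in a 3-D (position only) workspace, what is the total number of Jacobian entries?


Given: task space dimension = 3, joints = 4
Jacobian is a 3 x 4 matrix
Total entries = rows * columns
Total = 3 * 4
Total = 12

12


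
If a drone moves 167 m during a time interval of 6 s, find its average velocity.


Given: distance d = 167 m, time t = 6 s
Using v = d / t
v = 167 / 6
v = 167/6 m/s

167/6 m/s


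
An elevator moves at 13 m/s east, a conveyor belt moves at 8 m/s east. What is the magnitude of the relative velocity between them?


Given: v_A = 13 m/s east, v_B = 8 m/s east
Both move in the same direction; relative speed = |v_A - v_B|
|13 - 8| = |5|
= 5 m/s

5 m/s


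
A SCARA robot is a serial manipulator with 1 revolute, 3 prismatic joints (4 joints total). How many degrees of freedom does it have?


Given: serial robot with 1 revolute, 3 prismatic joints
DOF contribution per joint type: revolute=1, prismatic=1, spherical=3, fixed=0
DOF = 1*1 + 3*1
DOF = 4

4


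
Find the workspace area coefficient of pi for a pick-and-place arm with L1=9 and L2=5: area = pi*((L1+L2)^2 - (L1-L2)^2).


Given: L1 = 9, L2 = 5
(L1+L2)^2 = (14)^2 = 196
(L1-L2)^2 = (4)^2 = 16
Difference = 196 - 16 = 180
This equals 4*L1*L2 = 4*9*5 = 180
Workspace area = 180*pi

180


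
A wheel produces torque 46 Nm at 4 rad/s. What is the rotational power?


Given: tau = 46 Nm, omega = 4 rad/s
Using P = tau * omega
P = 46 * 4
P = 184 W

184 W


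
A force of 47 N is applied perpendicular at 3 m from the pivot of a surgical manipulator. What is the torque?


Given: F = 47 N, r = 3 m, angle = 90 deg (perpendicular)
Using tau = F * r * sin(90)
sin(90) = 1
tau = 47 * 3 * 1
tau = 141 Nm

141 Nm


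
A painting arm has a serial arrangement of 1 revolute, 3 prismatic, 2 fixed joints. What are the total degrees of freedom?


Given: serial robot with 1 revolute, 3 prismatic, 2 fixed joints
DOF contribution per joint type: revolute=1, prismatic=1, spherical=3, fixed=0
DOF = 1*1 + 3*1 + 2*0
DOF = 4

4


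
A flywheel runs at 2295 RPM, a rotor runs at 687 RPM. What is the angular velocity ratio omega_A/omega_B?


Given: RPM_A = 2295, RPM_B = 687
omega = 2*pi*RPM/60, so omega_A/omega_B = RPM_A / RPM_B
omega_A/omega_B = 2295 / 687
omega_A/omega_B = 765/229

765/229


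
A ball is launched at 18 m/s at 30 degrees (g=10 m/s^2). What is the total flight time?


Given: v0 = 18 m/s, theta = 30 deg, g = 10 m/s^2
sin(30) = 1/2
Using T = 2*v0*sin(theta) / g
T = 2*18*1/2 / 10
T = 18 / 10
T = 9/5 s

9/5 s


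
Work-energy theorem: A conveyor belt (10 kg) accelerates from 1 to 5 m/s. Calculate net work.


Given: m = 10 kg, v0 = 1 m/s, v = 5 m/s
Using W = (1/2)*m*(v^2 - v0^2)
v^2 = 5^2 = 25
v0^2 = 1^2 = 1
v^2 - v0^2 = 25 - 1 = 24
W = (1/2)*10*24 = 120 J

120 J


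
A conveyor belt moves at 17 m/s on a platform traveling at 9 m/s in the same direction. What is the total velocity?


Given: object velocity = 17 m/s, platform velocity = 9 m/s (same direction)
Using classical velocity addition: v_total = v_object + v_platform
v_total = 17 + 9
v_total = 26 m/s

26 m/s


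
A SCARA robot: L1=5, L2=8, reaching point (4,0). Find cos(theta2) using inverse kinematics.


Given: L1 = 5, L2 = 8, target (x, y) = (4, 0)
Using cos(theta2) = (x^2 + y^2 - L1^2 - L2^2) / (2*L1*L2)
x^2 + y^2 = 4^2 + 0 = 16
L1^2 + L2^2 = 25 + 64 = 89
Numerator = 16 - 89 = -73
Denominator = 2*5*8 = 80
cos(theta2) = -73/80 = -73/80

-73/80


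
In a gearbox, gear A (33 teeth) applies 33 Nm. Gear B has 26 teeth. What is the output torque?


Given: N1 = 33, N2 = 26, T1 = 33 Nm
Using T2/T1 = N2/N1
T2 = T1 * N2 / N1
T2 = 33 * 26 / 33
T2 = 858 / 33
T2 = 26 Nm

26 Nm


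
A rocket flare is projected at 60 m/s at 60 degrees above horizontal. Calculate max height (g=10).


Given: v0 = 60 m/s, theta = 60 deg, g = 10 m/s^2
sin^2(60) = 3/4
Using H = v0^2 * sin^2(theta) / (2*g)
H = 60^2 * 3/4 / (2*10)
H = 3600 * 3/4 / 20
H = 2700 / 20
H = 135 m

135 m


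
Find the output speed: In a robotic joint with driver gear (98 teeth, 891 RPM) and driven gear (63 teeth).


Given: N1 = 98 teeth, w1 = 891 RPM, N2 = 63 teeth
Using N1*w1 = N2*w2
w2 = N1*w1 / N2
w2 = 98*891 / 63
w2 = 87318 / 63
w2 = 1386 RPM

1386 RPM


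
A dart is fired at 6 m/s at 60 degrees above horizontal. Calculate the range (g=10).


Given: v0 = 6 m/s, theta = 60 deg, g = 10 m/s^2
sin(2*60) = sin(120) = sqrt(3)/2
Using R = v0^2 * sin(2*theta) / g
R = 6^2 * (sqrt(3)/2) / 10
R = 36 * sqrt(3) / 20
R = 9/5*sqrt(3) m

9/5*sqrt(3) m


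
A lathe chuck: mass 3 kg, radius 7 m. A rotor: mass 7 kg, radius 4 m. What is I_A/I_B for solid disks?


Given: M1=3 kg, R1=7 m, M2=7 kg, R2=4 m
For a disk: I = (1/2)*M*R^2, so I_A/I_B = (M1*R1^2)/(M2*R2^2)
M1*R1^2 = 3*49 = 147
M2*R2^2 = 7*16 = 112
I_A/I_B = 147/112 = 21/16

21/16


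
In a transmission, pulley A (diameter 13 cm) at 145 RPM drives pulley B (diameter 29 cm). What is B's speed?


Given: D1 = 13 cm, w1 = 145 RPM, D2 = 29 cm
Using D1*w1 = D2*w2
w2 = D1*w1 / D2
w2 = 13*145 / 29
w2 = 1885 / 29
w2 = 65 RPM

65 RPM


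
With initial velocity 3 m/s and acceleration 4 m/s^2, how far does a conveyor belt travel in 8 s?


Given: v0 = 3 m/s, a = 4 m/s^2, t = 8 s
Using s = v0*t + (1/2)*a*t^2
s = 3*8 + (1/2)*4*8^2
s = 24 + (1/2)*256
s = 24 + 128
s = 152

152 m
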